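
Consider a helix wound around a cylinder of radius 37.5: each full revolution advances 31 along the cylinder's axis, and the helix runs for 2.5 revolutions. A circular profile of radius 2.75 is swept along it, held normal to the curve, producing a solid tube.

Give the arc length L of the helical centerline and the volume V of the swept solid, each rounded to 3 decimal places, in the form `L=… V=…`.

L=594.125 V=14115.397

2πR = 2π·37.5 = 235.619449
per-turn = √(235.619449² + 31²) = √(55516.5248 + 961) = √56477.5248 = 237.650005
L = 2.5 × 237.650005 = 594.125012
V = π·2.75² × L = 23.758294 × 594.125012 = 14115.396968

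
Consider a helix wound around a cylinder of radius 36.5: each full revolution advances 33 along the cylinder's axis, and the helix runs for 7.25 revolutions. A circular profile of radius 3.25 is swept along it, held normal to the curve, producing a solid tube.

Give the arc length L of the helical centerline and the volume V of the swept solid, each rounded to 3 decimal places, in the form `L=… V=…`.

L=1679.813 V=55741.356

2πR = 2π·36.5 = 229.336264
per-turn = √(229.336264² + 33²) = √(52595.1219 + 1089) = √53684.1219 = 231.698342
L = 7.25 × 231.698342 = 1679.812982
V = π·3.25² × L = 33.183072 × 1679.812982 = 55741.355810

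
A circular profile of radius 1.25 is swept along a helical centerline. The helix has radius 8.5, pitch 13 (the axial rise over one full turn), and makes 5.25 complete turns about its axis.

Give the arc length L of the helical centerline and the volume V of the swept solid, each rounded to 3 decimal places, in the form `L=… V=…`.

2πR = 2π·8.5 = 53.407075
per-turn = √(53.407075² + 13²) = √(2852.3157 + 169) = √3021.3157 = 54.966496
L = 5.25 × 54.966496 = 288.574103
V = π·1.25² × L = 4.908739 × 288.574103 = 1416.534818

L=288.574 V=1416.535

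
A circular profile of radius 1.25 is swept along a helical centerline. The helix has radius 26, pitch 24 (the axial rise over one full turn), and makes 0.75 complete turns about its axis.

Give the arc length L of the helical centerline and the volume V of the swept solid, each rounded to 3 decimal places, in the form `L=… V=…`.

2πR = 2π·26 = 163.362818
per-turn = √(163.362818² + 24²) = √(26687.4103 + 576) = √27263.4103 = 165.116354
L = 0.75 × 165.116354 = 123.837265
V = π·1.25² × L = 4.908739 × 123.837265 = 607.884755

L=123.837 V=607.885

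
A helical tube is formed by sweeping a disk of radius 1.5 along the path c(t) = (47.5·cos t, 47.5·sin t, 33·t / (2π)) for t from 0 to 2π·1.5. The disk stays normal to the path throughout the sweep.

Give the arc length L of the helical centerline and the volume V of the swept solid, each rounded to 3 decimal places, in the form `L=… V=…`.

2πR = 2π·47.5 = 298.451302
per-turn = √(298.451302² + 33²) = √(89073.1797 + 1089) = √90162.1797 = 300.270178
L = 1.5 × 300.270178 = 450.405267
V = π·1.5² × L = 7.068583 × 450.405267 = 3183.727224

L=450.405 V=3183.727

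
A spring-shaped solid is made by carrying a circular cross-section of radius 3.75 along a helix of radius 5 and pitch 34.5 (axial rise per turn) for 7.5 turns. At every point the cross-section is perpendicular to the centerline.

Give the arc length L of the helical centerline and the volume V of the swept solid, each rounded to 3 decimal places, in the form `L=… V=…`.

2πR = 2π·5 = 31.415927
per-turn = √(31.415927² + 34.5²) = √(986.9604 + 1190.25) = √2177.2104 = 46.660588
L = 7.5 × 46.660588 = 349.954407
V = π·3.75² × L = 44.178647 × 349.954407 = 15460.512122

L=349.954 V=15460.512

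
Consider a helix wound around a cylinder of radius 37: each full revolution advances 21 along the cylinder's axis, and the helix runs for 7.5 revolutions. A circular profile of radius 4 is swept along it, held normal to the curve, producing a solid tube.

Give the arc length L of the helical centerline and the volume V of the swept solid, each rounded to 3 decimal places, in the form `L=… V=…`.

L=1750.683 V=87998.928

2πR = 2π·37 = 232.477856
per-turn = √(232.477856² + 21²) = √(54045.9537 + 441) = √54486.9537 = 233.424407
L = 7.5 × 233.424407 = 1750.683051
V = π·4² × L = 50.265482 × 1750.683051 = 87998.928197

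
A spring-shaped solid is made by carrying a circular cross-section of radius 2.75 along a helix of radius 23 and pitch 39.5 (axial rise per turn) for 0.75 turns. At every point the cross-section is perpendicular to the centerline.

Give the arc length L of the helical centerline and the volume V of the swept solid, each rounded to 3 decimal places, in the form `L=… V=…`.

2πR = 2π·23 = 144.513262
per-turn = √(144.513262² + 39.5²) = √(20884.0829 + 1560.25) = √22444.3329 = 149.814328
L = 0.75 × 149.814328 = 112.360746
V = π·2.75² × L = 23.758294 × 112.360746 = 2669.499690

L=112.361 V=2669.500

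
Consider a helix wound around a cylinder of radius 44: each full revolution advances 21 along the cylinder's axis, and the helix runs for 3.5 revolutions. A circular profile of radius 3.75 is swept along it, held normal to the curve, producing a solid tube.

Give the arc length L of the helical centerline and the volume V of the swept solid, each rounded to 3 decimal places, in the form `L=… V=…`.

L=970.398 V=42870.873

2πR = 2π·44 = 276.460154
per-turn = √(276.460154² + 21²) = √(76430.2165 + 441) = √76871.2165 = 277.256590
L = 3.5 × 277.256590 = 970.398064
V = π·3.75² × L = 44.178647 × 970.398064 = 42870.873203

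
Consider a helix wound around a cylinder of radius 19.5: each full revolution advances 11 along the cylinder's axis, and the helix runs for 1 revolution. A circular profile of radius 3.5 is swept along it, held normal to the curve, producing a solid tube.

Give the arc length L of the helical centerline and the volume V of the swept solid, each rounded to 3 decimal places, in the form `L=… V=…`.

2πR = 2π·19.5 = 122.522113
per-turn = √(122.522113² + 11²) = √(15011.6683 + 121) = √15132.6683 = 123.014911
L = 1 × 123.014911 = 123.014911
V = π·3.5² × L = 38.484510 × 123.014911 = 4734.168568

L=123.015 V=4734.169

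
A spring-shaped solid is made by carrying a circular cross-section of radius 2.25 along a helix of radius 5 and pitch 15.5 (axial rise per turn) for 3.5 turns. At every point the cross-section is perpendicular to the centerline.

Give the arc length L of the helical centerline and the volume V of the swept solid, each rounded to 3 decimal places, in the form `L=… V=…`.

2πR = 2π·5 = 31.415927
per-turn = √(31.415927² + 15.5²) = √(986.9604 + 240.25) = √1227.2104 = 35.031563
L = 3.5 × 35.031563 = 122.610472
V = π·2.25² × L = 15.904313 × 122.610472 = 1950.035303

L=122.610 V=1950.035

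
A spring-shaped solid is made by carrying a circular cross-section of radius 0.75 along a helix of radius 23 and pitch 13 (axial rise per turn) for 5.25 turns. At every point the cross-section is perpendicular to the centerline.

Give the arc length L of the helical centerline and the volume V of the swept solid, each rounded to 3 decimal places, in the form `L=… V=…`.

2πR = 2π·23 = 144.513262
per-turn = √(144.513262² + 13²) = √(20884.0829 + 169) = √21053.0829 = 145.096805
L = 5.25 × 145.096805 = 761.758228
V = π·0.75² × L = 1.767146 × 761.758228 = 1346.137905

L=761.758 V=1346.138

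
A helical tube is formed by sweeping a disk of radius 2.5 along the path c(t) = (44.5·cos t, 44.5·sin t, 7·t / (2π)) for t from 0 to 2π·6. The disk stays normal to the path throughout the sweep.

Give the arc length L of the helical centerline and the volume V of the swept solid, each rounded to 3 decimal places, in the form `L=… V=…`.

2πR = 2π·44.5 = 279.601746
per-turn = √(279.601746² + 7²) = √(78177.1365 + 49) = √78226.1365 = 279.689357
L = 6 × 279.689357 = 1678.136142
V = π·2.5² × L = 19.634954 × 1678.136142 = 32950.126105

L=1678.136 V=32950.126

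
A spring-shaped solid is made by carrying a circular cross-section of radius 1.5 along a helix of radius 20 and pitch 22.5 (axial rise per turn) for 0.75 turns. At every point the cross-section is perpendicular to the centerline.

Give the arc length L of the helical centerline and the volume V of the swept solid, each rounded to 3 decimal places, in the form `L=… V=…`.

L=95.747 V=676.793

2πR = 2π·20 = 125.663706
per-turn = √(125.663706² + 22.5²) = √(15791.3670 + 506.25) = √16297.6170 = 127.662121
L = 0.75 × 127.662121 = 95.746590
V = π·1.5² × L = 7.068583 × 95.746590 = 676.792767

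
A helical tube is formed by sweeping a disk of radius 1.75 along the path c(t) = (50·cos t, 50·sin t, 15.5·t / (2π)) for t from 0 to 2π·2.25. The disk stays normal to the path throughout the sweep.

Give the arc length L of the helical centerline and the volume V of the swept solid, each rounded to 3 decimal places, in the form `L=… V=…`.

2πR = 2π·50 = 314.159265
per-turn = √(314.159265² + 15.5²) = √(98696.0440 + 240.25) = √98936.2940 = 314.541403
L = 2.25 × 314.541403 = 707.718156
V = π·1.75² × L = 9.621128 × 707.718156 = 6809.046615

L=707.718 V=6809.047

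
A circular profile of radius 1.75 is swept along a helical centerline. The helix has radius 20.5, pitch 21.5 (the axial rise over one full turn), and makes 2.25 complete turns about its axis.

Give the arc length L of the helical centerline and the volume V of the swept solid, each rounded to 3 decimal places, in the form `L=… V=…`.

2πR = 2π·20.5 = 128.805299
per-turn = √(128.805299² + 21.5²) = √(16590.8050 + 462.25) = √17053.0550 = 130.587346
L = 2.25 × 130.587346 = 293.821529
V = π·1.75² × L = 9.621128 × 293.821529 = 2826.894394

L=293.822 V=2826.894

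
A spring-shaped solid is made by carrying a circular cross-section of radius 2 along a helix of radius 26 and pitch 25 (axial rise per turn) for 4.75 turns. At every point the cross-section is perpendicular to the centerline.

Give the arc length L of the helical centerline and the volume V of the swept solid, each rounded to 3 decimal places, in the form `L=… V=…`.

L=785.007 V=9864.691

2πR = 2π·26 = 163.362818
per-turn = √(163.362818² + 25²) = √(26687.4103 + 625) = √27312.4103 = 165.264667
L = 4.75 × 165.264667 = 785.007170
V = π·2² × L = 12.566371 × 785.007170 = 9864.691037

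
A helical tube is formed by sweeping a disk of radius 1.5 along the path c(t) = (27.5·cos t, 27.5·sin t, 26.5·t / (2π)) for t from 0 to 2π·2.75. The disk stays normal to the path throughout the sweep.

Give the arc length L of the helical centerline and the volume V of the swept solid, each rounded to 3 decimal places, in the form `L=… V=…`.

2πR = 2π·27.5 = 172.787596
per-turn = √(172.787596² + 26.5²) = √(29855.5533 + 702.25) = √30557.8033 = 174.807904
L = 2.75 × 174.807904 = 480.721736
V = π·1.5² × L = 7.068583 × 480.721736 = 3398.021718

L=480.722 V=3398.022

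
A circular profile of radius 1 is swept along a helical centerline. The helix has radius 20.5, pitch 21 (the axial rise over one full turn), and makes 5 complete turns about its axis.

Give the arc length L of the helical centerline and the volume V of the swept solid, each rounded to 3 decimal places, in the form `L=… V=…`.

L=652.530 V=2049.983

2πR = 2π·20.5 = 128.805299
per-turn = √(128.805299² + 21²) = √(16590.8050 + 441) = √17031.8050 = 130.505958
L = 5 × 130.505958 = 652.529789
V = π·1² × L = 3.141593 × 652.529789 = 2049.982790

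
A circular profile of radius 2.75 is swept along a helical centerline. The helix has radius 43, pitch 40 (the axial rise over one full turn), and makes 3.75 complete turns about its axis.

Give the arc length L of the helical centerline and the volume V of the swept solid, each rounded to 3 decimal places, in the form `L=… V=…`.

2πR = 2π·43 = 270.176968
per-turn = √(270.176968² + 40²) = √(72995.5942 + 1600) = √74595.5942 = 273.121940
L = 3.75 × 273.121940 = 1024.207275
V = π·2.75² × L = 23.758294 × 1024.207275 = 24333.418017

L=1024.207 V=24333.418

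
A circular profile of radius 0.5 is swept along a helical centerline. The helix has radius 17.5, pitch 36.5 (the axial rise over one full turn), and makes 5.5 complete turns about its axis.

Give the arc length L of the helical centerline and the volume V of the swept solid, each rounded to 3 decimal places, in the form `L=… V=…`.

2πR = 2π·17.5 = 109.955743
per-turn = √(109.955743² + 36.5²) = √(12090.2654 + 1332.25) = √13422.5154 = 115.855580
L = 5.5 × 115.855580 = 637.205689
V = π·0.5² × L = 0.785398 × 637.205689 = 500.460178

L=637.206 V=500.460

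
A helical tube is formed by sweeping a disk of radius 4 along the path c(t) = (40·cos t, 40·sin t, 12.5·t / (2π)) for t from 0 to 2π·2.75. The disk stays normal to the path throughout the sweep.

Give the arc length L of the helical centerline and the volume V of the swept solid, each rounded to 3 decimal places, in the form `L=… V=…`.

L=692.005 V=34783.950

2πR = 2π·40 = 251.327412
per-turn = √(251.327412² + 12.5²) = √(63165.4682 + 156.25) = √63321.7182 = 251.638070
L = 2.75 × 251.638070 = 692.004692
V = π·4² × L = 50.265482 × 692.004692 = 34783.949702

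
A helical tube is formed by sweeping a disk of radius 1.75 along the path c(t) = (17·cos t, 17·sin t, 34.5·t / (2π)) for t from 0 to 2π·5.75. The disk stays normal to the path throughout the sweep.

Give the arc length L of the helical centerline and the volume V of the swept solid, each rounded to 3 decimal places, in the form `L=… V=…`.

L=645.423 V=6209.701

2πR = 2π·17 = 106.814150
per-turn = √(106.814150² + 34.5²) = √(11409.2627 + 1190.25) = √12599.5127 = 112.247551
L = 5.75 × 112.247551 = 645.423418
V = π·1.75² × L = 9.621128 × 645.423418 = 6209.700995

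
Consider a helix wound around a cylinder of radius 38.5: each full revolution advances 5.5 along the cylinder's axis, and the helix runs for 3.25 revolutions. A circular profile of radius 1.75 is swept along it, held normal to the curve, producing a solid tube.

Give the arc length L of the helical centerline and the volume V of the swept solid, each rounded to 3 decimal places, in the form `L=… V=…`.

L=786.387 V=7565.927

2πR = 2π·38.5 = 241.902634
per-turn = √(241.902634² + 5.5²) = √(58516.8845 + 30.25) = √58547.1345 = 241.965151
L = 3.25 × 241.965151 = 786.386742
V = π·1.75² × L = 9.621128 × 786.386742 = 7565.927111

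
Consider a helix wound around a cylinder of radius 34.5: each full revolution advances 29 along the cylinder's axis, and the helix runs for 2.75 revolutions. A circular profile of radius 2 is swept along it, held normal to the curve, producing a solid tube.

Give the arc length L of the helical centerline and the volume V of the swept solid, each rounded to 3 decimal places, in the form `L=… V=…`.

L=601.428 V=7557.769

2πR = 2π·34.5 = 216.769893
per-turn = √(216.769893² + 29²) = √(46989.1866 + 841) = √47830.1866 = 218.701135
L = 2.75 × 218.701135 = 601.428122
V = π·2² × L = 12.566371 × 601.428122 = 7557.768678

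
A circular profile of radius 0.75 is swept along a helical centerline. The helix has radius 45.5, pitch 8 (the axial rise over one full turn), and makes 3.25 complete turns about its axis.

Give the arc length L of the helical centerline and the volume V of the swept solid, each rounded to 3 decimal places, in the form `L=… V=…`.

L=929.490 V=1642.544

2πR = 2π·45.5 = 285.884931
per-turn = √(285.884931² + 8²) = √(81730.1940 + 64) = √81794.1940 = 285.996843
L = 3.25 × 285.996843 = 929.489739
V = π·0.75² × L = 1.767146 × 929.489739 = 1642.543951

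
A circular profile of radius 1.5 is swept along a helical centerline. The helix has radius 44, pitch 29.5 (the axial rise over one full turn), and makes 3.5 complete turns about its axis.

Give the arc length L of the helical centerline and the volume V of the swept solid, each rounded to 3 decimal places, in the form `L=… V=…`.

2πR = 2π·44 = 276.460154
per-turn = √(276.460154² + 29.5²) = √(76430.2165 + 870.25) = √77300.4665 = 278.029614
L = 3.5 × 278.029614 = 973.103650
V = π·1.5² × L = 7.068583 × 973.103650 = 6878.464378

L=973.104 V=6878.464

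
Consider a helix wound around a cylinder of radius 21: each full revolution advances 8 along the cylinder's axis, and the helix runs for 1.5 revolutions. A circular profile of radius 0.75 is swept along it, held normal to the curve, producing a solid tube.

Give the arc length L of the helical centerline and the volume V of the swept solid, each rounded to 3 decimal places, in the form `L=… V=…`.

L=198.284 V=350.396

2πR = 2π·21 = 131.946891
per-turn = √(131.946891² + 8²) = √(17409.9822 + 64) = √17473.9822 = 132.189191
L = 1.5 × 132.189191 = 198.283786
V = π·0.75² × L = 1.767146 × 198.283786 = 350.396373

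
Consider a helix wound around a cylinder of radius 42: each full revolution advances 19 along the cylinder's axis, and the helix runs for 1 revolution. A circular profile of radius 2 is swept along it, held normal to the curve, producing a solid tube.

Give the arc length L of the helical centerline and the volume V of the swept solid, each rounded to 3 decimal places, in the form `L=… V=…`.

2πR = 2π·42 = 263.893783
per-turn = √(263.893783² + 19²) = √(69639.9287 + 361) = √70000.9287 = 264.576886
L = 1 × 264.576886 = 264.576886
V = π·2² × L = 12.566371 × 264.576886 = 3324.771207

L=264.577 V=3324.771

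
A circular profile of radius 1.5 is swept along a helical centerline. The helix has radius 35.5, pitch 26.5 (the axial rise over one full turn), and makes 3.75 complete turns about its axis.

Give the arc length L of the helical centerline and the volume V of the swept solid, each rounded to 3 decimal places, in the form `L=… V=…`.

2πR = 2π·35.5 = 223.053078
per-turn = √(223.053078² + 26.5²) = √(49752.6758 + 702.25) = √50454.9258 = 224.621739
L = 3.75 × 224.621739 = 842.331523
V = π·1.5² × L = 7.068583 × 842.331523 = 5954.090677

L=842.332 V=5954.091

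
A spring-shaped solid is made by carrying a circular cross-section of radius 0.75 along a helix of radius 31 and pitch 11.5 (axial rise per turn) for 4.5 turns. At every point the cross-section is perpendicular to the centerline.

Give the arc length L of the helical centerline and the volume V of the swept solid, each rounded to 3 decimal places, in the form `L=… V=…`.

2πR = 2π·31 = 194.778745
per-turn = √(194.778745² + 11.5²) = √(37938.7593 + 132.25) = √38071.0093 = 195.117937
L = 4.5 × 195.117937 = 878.030716
V = π·0.75² × L = 1.767146 × 878.030716 = 1551.608352

L=878.031 V=1551.608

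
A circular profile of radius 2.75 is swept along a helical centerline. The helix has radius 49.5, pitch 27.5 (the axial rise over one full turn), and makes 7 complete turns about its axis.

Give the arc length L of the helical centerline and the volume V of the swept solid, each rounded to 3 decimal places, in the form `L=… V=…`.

L=2185.618 V=51926.544

2πR = 2π·49.5 = 311.017673
per-turn = √(311.017673² + 27.5²) = √(96731.9927 + 756.25) = √97488.2427 = 312.231073
L = 7 × 312.231073 = 2185.617509
V = π·2.75² × L = 23.758294 × 2185.617509 = 51926.544309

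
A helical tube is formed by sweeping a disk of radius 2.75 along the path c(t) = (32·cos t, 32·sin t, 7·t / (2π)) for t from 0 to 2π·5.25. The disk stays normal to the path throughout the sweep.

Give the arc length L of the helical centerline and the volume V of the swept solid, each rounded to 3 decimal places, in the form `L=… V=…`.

L=1056.215 V=25093.859

2πR = 2π·32 = 201.061930
per-turn = √(201.061930² + 7²) = √(40425.8996 + 49) = √40474.8996 = 201.183746
L = 5.25 × 201.183746 = 1056.214666
V = π·2.75² × L = 23.758294 × 1056.214666 = 25093.859033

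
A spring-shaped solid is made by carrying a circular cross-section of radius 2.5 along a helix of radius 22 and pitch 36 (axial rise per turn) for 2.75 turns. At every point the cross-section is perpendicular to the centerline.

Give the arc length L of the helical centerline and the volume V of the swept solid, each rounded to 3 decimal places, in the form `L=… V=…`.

L=392.813 V=7712.861

2πR = 2π·22 = 138.230077
per-turn = √(138.230077² + 36²) = √(19107.5541 + 1296) = √20403.5541 = 142.841010
L = 2.75 × 142.841010 = 392.812777
V = π·2.5² × L = 19.634954 × 392.812777 = 7712.860847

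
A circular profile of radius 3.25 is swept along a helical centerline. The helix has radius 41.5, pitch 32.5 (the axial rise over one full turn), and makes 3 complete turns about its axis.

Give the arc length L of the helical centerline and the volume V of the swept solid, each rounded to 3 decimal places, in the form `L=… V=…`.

2πR = 2π·41.5 = 260.752190
per-turn = √(260.752190² + 32.5²) = √(67991.7047 + 1056.25) = √69047.9547 = 262.769775
L = 3 × 262.769775 = 788.309325
V = π·3.25² × L = 33.183072 × 788.309325 = 26158.525420

L=788.309 V=26158.525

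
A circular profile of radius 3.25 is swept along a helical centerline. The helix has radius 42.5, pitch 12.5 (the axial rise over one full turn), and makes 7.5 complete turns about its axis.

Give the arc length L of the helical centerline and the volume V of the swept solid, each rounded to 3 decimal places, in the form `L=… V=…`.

2πR = 2π·42.5 = 267.035376
per-turn = √(267.035376² + 12.5²) = √(71307.8918 + 156.25) = √71464.1418 = 267.327780
L = 7.5 × 267.327780 = 2004.958348
V = π·3.25² × L = 33.183072 × 2004.958348 = 66530.678019

L=2004.958 V=66530.678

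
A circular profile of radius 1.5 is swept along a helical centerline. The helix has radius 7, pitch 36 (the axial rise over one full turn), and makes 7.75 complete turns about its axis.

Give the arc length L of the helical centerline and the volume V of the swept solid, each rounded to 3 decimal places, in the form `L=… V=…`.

L=440.487 V=3113.616

2πR = 2π·7 = 43.982297
per-turn = √(43.982297² + 36²) = √(1934.4425 + 1296) = √3230.4425 = 56.836981
L = 7.75 × 56.836981 = 440.486606
V = π·1.5² × L = 7.068583 × 440.486606 = 3113.616345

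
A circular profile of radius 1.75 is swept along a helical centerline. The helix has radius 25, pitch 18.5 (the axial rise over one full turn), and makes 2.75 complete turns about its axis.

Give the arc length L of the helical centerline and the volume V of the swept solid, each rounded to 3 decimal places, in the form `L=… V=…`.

2πR = 2π·25 = 157.079633
per-turn = √(157.079633² + 18.5²) = √(24674.0110 + 342.25) = √25016.2610 = 158.165296
L = 2.75 × 158.165296 = 434.954565
V = π·1.75² × L = 9.621128 × 434.954565 = 4184.753330

L=434.955 V=4184.753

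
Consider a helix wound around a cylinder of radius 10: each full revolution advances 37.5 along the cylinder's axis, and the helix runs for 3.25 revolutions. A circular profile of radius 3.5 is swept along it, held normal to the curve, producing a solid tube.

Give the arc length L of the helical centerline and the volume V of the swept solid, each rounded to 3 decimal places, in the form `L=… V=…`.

L=237.808 V=9151.920

2πR = 2π·10 = 62.831853
per-turn = √(62.831853² + 37.5²) = √(3947.8418 + 1406.25) = √5354.0918 = 73.171660
L = 3.25 × 73.171660 = 237.807894
V = π·3.5² × L = 38.484510 × 237.807894 = 9151.920258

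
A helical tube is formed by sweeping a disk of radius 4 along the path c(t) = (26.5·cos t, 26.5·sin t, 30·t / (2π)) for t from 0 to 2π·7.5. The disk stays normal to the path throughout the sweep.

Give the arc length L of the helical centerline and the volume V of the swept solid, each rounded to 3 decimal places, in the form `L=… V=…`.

2πR = 2π·26.5 = 166.504411
per-turn = √(166.504411² + 30²) = √(27723.7188 + 900) = √28623.7188 = 169.185457
L = 7.5 × 169.185457 = 1268.890925
V = π·4² × L = 50.265482 × 1268.890925 = 63781.414548

L=1268.891 V=63781.415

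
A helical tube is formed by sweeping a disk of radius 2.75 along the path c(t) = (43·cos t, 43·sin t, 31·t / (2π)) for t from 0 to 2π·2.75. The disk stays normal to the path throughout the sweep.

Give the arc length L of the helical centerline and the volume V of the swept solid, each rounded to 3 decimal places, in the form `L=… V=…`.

L=747.861 V=17767.912

2πR = 2π·43 = 270.176968
per-turn = √(270.176968² + 31²) = √(72995.5942 + 961) = √73956.5942 = 271.949617
L = 2.75 × 271.949617 = 747.861447
V = π·2.75² × L = 23.758294 × 747.861447 = 17767.912450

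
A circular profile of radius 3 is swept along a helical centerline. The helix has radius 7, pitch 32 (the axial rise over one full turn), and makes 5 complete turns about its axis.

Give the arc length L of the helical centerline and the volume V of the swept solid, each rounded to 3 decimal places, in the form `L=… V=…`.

2πR = 2π·7 = 43.982297
per-turn = √(43.982297² + 32²) = √(1934.4425 + 1024) = √2958.4425 = 54.391566
L = 5 × 54.391566 = 271.957830
V = π·3² × L = 28.274334 × 271.957830 = 7689.426501

L=271.958 V=7689.427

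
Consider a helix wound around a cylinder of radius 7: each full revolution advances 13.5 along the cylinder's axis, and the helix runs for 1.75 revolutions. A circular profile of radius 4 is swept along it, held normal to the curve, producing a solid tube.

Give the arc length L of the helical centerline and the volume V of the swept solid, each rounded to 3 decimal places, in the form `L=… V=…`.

L=80.513 V=4047.033

2πR = 2π·7 = 43.982297
per-turn = √(43.982297² + 13.5²) = √(1934.4425 + 182.25) = √2116.6925 = 46.007526
L = 1.75 × 46.007526 = 80.513171
V = π·4² × L = 50.265482 × 80.513171 = 4047.033373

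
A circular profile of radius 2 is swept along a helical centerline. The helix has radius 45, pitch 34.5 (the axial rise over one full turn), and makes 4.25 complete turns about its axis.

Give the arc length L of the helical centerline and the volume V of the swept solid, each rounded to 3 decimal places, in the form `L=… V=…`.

L=1210.572 V=15212.492

2πR = 2π·45 = 282.743339
per-turn = √(282.743339² + 34.5²) = √(79943.7956 + 1190.25) = √81134.0456 = 284.840386
L = 4.25 × 284.840386 = 1210.571642
V = π·2² × L = 12.566371 × 1210.571642 = 15212.491904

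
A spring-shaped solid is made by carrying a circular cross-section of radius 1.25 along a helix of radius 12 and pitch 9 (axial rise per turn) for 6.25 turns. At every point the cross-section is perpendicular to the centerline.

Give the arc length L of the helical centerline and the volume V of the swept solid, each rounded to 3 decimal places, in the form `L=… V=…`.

2πR = 2π·12 = 75.398224
per-turn = √(75.398224² + 9²) = √(5684.8921 + 81) = √5765.8921 = 75.933472
L = 6.25 × 75.933472 = 474.584199
V = π·1.25² × L = 4.908739 × 474.584199 = 2329.609737

L=474.584 V=2329.610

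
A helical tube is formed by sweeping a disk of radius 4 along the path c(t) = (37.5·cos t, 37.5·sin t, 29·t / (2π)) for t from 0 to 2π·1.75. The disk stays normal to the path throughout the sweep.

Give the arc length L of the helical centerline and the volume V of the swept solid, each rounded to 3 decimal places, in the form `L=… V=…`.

L=415.445 V=20882.566

2πR = 2π·37.5 = 235.619449
per-turn = √(235.619449² + 29²) = √(55516.5248 + 841) = √56357.5248 = 237.397398
L = 1.75 × 237.397398 = 415.445447
V = π·4² × L = 50.265482 × 415.445447 = 20882.565836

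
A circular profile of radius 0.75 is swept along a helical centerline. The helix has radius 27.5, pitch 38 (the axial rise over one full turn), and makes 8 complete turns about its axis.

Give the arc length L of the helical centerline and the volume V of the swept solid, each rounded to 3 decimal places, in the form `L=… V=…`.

2πR = 2π·27.5 = 172.787596
per-turn = √(172.787596² + 38²) = √(29855.5533 + 1444) = √31299.5533 = 176.916798
L = 8 × 176.916798 = 1415.334382
V = π·0.75² × L = 1.767146 × 1415.334382 = 2501.102304

L=1415.334 V=2501.102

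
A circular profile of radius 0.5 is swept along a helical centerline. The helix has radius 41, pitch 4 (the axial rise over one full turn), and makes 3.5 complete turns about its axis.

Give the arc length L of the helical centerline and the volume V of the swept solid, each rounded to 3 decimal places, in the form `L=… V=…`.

2πR = 2π·41 = 257.610598
per-turn = √(257.610598² + 4²) = √(66363.2200 + 16) = √66379.2200 = 257.641650
L = 3.5 × 257.641650 = 901.745776
V = π·0.5² × L = 0.785398 × 901.745776 = 708.229476

L=901.746 V=708.229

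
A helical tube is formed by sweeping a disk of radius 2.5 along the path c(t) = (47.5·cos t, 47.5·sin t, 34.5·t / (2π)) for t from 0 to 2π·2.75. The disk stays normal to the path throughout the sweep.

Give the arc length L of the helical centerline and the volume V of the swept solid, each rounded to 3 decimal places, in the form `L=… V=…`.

2πR = 2π·47.5 = 298.451302
per-turn = √(298.451302² + 34.5²) = √(89073.1797 + 1190.25) = √90263.4297 = 300.438729
L = 2.75 × 300.438729 = 826.206504
V = π·2.5² × L = 19.634954 × 826.206504 = 16222.526771

L=826.207 V=16222.527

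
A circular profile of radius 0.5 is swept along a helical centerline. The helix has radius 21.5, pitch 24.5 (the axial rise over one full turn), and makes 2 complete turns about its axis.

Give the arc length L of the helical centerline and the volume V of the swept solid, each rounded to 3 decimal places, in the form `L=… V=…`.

2πR = 2π·21.5 = 135.088484
per-turn = √(135.088484² + 24.5²) = √(18248.8985 + 600.25) = √18849.1485 = 137.292201
L = 2 × 137.292201 = 274.584403
V = π·0.5² × L = 0.785398 × 274.584403 = 215.658085

L=274.584 V=215.658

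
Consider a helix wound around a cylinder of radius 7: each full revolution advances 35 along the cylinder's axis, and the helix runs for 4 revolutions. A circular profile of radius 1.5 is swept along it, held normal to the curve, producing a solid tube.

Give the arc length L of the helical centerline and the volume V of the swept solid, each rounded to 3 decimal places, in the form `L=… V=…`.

2πR = 2π·7 = 43.982297
per-turn = √(43.982297² + 35²) = √(1934.4425 + 1225) = √3159.4425 = 56.208918
L = 4 × 56.208918 = 224.835672
V = π·1.5² × L = 7.068583 × 224.835672 = 1589.269715

L=224.836 V=1589.270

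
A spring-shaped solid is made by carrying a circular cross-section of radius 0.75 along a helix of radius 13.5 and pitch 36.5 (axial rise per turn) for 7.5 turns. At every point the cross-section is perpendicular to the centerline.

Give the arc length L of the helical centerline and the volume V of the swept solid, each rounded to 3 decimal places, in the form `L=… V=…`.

L=692.571 V=1223.874

2πR = 2π·13.5 = 84.823002
per-turn = √(84.823002² + 36.5²) = √(7194.9416 + 1332.25) = √8527.1916 = 92.342794
L = 7.5 × 92.342794 = 692.570955
V = π·0.75² × L = 1.767146 × 692.570955 = 1223.873902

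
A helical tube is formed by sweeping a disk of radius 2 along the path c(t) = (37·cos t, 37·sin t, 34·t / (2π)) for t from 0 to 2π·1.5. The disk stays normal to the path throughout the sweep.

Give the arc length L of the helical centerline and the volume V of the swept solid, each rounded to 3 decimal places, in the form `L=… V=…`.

L=352.426 V=4428.721

2πR = 2π·37 = 232.477856
per-turn = √(232.477856² + 34²) = √(54045.9537 + 1156) = √55201.9537 = 234.950960
L = 1.5 × 234.950960 = 352.426440
V = π·2² × L = 12.566371 × 352.426440 = 4428.721263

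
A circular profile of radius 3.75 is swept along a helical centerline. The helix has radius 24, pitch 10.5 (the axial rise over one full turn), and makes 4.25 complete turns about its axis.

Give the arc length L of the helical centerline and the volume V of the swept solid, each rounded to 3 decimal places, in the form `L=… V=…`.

L=642.437 V=28381.982

2πR = 2π·24 = 150.796447
per-turn = √(150.796447² + 10.5²) = √(22739.5685 + 110.25) = √22849.8185 = 151.161564
L = 4.25 × 151.161564 = 642.436649
V = π·3.75² × L = 44.178647 × 642.436649 = 28381.981717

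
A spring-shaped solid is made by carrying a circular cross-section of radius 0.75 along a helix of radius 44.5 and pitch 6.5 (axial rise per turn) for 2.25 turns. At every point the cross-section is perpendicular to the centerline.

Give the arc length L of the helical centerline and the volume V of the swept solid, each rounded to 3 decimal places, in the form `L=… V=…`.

L=629.274 V=1112.019

2πR = 2π·44.5 = 279.601746
per-turn = √(279.601746² + 6.5²) = √(78177.1365 + 42.25) = √78219.3865 = 279.677290
L = 2.25 × 279.677290 = 629.273902
V = π·0.75² × L = 1.767146 × 629.273902 = 1112.018776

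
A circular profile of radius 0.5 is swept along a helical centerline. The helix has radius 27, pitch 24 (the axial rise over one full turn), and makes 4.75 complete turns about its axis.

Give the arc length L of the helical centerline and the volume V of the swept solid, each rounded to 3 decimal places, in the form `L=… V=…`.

L=813.842 V=639.190

2πR = 2π·27 = 169.646003
per-turn = √(169.646003² + 24²) = √(28779.7664 + 576) = √29355.7664 = 171.335246
L = 4.75 × 171.335246 = 813.842417
V = π·0.5² × L = 0.785398 × 813.842417 = 639.190340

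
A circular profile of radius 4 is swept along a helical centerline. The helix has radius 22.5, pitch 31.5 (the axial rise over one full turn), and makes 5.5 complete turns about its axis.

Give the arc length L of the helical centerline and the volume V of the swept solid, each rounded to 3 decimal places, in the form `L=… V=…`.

2πR = 2π·22.5 = 141.371669
per-turn = √(141.371669² + 31.5²) = √(19985.9489 + 992.25) = √20978.1989 = 144.838527
L = 5.5 × 144.838527 = 796.611899
V = π·4² × L = 50.265482 × 796.611899 = 40042.081418

L=796.612 V=40042.081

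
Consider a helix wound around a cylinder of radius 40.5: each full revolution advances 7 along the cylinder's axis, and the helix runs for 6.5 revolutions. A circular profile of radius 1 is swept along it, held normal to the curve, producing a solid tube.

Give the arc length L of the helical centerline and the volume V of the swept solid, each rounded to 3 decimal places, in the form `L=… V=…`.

L=1654.674 V=5198.312

2πR = 2π·40.5 = 254.469005
per-turn = √(254.469005² + 7²) = √(64754.4745 + 49) = √64803.4745 = 254.565266
L = 6.5 × 254.565266 = 1654.674227
V = π·1² × L = 3.141593 × 1654.674227 = 5198.312395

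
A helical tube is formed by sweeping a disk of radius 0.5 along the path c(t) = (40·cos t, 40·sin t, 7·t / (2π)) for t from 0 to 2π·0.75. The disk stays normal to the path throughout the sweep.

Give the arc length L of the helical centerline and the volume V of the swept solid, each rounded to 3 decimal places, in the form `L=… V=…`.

2πR = 2π·40 = 251.327412
per-turn = √(251.327412² + 7²) = √(63165.4682 + 49) = √63214.4682 = 251.424876
L = 0.75 × 251.424876 = 188.568657
V = π·0.5² × L = 0.785398 × 188.568657 = 148.101477

L=188.569 V=148.101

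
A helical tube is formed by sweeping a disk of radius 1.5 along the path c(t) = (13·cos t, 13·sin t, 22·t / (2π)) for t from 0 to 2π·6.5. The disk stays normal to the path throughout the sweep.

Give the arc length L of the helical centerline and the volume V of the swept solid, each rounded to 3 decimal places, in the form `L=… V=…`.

L=549.850 V=3886.659

2πR = 2π·13 = 81.681409
per-turn = √(81.681409² + 22²) = √(6671.8526 + 484) = √7155.8526 = 84.592273
L = 6.5 × 84.592273 = 549.849772
V = π·1.5² × L = 7.068583 × 549.849772 = 3886.659007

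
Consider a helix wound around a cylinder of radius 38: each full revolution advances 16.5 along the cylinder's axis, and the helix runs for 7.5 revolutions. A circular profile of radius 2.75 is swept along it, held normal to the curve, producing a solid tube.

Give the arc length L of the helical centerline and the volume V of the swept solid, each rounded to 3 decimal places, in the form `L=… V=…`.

L=1794.979 V=42645.632

2πR = 2π·38 = 238.761042
per-turn = √(238.761042² + 16.5²) = √(57006.8350 + 272.25) = √57279.0850 = 239.330493
L = 7.5 × 239.330493 = 1794.978700
V = π·2.75² × L = 23.758294 × 1794.978700 = 42645.632466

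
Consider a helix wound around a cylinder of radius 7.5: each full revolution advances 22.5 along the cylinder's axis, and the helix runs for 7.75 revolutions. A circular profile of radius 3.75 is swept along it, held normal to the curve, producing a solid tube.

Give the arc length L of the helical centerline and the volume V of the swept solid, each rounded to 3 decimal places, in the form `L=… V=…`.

2πR = 2π·7.5 = 47.123890
per-turn = √(47.123890² + 22.5²) = √(2220.6610 + 506.25) = √2726.9110 = 52.219833
L = 7.75 × 52.219833 = 404.703708
V = π·3.75² × L = 44.178647 × 404.703708 = 17879.262135

L=404.704 V=17879.262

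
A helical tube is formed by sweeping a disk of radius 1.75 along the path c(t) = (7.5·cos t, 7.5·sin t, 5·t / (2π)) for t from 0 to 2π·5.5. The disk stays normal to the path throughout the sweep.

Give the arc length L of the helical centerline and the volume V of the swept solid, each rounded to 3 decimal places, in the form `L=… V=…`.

2πR = 2π·7.5 = 47.123890
per-turn = √(47.123890² + 5²) = √(2220.6610 + 25) = √2245.6610 = 47.388406
L = 5.5 × 47.388406 = 260.636231
V = π·1.75² × L = 9.621128 × 260.636231 = 2507.614411

L=260.636 V=2507.614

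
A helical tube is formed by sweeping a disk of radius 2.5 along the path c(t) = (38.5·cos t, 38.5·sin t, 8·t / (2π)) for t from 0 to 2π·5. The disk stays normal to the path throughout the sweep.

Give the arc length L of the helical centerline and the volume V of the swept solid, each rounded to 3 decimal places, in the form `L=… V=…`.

2πR = 2π·38.5 = 241.902634
per-turn = √(241.902634² + 8²) = √(58516.8845 + 64) = √58580.8845 = 242.034883
L = 5 × 242.034883 = 1210.174414
V = π·2.5² × L = 19.634954 × 1210.174414 = 23761.719054

L=1210.174 V=23761.719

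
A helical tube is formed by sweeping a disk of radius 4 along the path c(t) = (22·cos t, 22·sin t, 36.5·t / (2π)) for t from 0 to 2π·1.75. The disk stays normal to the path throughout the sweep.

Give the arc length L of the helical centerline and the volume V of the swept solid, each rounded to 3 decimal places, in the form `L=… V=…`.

L=250.194 V=12576.108

2πR = 2π·22 = 138.230077
per-turn = √(138.230077² + 36.5²) = √(19107.5541 + 1332.25) = √20439.8041 = 142.967843
L = 1.75 × 142.967843 = 250.193725
V = π·4² × L = 50.265482 × 250.193725 = 12576.108304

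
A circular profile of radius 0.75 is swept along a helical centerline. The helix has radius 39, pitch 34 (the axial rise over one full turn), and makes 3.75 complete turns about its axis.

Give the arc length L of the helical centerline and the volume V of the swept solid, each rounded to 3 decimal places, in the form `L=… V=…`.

L=927.719 V=1639.415

2πR = 2π·39 = 245.044227
per-turn = √(245.044227² + 34²) = √(60046.6732 + 1156) = √61202.6732 = 247.391740
L = 3.75 × 247.391740 = 927.719026
V = π·0.75² × L = 1.767146 × 927.719026 = 1639.414843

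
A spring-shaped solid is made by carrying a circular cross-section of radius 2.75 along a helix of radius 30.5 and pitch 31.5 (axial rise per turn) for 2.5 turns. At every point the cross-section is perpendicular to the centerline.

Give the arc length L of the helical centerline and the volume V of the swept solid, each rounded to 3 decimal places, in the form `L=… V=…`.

L=485.522 V=11535.173

2πR = 2π·30.5 = 191.637152
per-turn = √(191.637152² + 31.5²) = √(36724.7980 + 992.25) = √37717.0480 = 194.208774
L = 2.5 × 194.208774 = 485.521936
V = π·2.75² × L = 23.758294 × 485.521936 = 11535.173102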